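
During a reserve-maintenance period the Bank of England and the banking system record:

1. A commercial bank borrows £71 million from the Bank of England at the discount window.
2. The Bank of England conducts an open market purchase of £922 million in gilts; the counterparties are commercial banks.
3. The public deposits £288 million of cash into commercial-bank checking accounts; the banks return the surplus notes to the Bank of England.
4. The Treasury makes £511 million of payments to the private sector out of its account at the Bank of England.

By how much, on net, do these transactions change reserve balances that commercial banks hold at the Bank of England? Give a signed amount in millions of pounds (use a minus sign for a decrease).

+£1792 million

Discount-window loan £71 million: the loan is credited to the bank's reserve account → +£71M.
OMO purchase (from banks) £922 million: the Bank of England pays by crediting reserve accounts → +£922M.
Currency deposit £288 million: returned notes are swapped for reserve credit → +£288M.
Government spending £511 million: government payments flow into bank reserve accounts → +£511M.
Net: 71 + 922 + 288 + 511 = +£1792 million.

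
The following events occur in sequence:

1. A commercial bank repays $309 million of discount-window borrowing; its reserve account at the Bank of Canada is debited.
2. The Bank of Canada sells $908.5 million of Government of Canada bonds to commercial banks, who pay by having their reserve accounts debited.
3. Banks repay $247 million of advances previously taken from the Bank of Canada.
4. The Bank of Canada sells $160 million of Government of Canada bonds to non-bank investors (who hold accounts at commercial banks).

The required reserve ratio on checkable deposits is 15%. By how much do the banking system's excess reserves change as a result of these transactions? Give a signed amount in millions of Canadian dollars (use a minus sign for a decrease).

Discount-window repayment $309 million: reserves −$309M, deposits 0.
OMO sale (to banks) $908.5 million: reserves −$908.5M, deposits 0.
Discount-window repayment $247 million: reserves −$247M, deposits 0.
Asset sale (to non-banks) $160 million: reserves −$160M, deposits −$160M.
Totals: Δreserves = −$1624.5M, Δdeposits = −$160M.
Δrequired reserves = 15% × −$160M = −$24M.
Δexcess reserves = Δreserves − Δrequired = −$1624.5M − (−$24M) = -$1600.5 million.

-$1600.5 million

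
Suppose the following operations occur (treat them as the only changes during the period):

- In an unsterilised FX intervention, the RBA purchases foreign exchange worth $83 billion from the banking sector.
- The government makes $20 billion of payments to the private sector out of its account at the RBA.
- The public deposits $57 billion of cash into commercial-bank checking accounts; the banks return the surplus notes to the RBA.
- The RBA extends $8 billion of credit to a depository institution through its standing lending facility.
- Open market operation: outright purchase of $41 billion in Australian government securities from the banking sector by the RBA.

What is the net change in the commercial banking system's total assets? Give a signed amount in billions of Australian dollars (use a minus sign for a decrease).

+$85 billion

FX purchase $83 billion: just an asset swap on bank balance sheets → 0.
Government spending $20 billion: bank balance sheets expand → +$20B.
Currency deposit $57 billion: bank balance sheets expand → +$57B.
Discount-window loan $8 billion: bank balance sheets expand → +$8B.
OMO purchase (from banks) $41 billion: just an asset swap on bank balance sheets → 0.
Net: 0 + 20 + 57 + 8 + 0 = +$85 billion.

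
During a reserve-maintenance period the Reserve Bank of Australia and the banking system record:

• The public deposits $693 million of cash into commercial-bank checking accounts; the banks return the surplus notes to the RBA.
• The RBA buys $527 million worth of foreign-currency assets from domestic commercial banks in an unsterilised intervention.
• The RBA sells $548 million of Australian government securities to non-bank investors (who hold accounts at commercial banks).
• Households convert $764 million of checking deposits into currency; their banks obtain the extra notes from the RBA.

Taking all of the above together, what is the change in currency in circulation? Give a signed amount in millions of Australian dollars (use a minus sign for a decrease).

+$71 million

Currency deposit $693 million: notes return to the central bank → −$693M.
FX purchase $527 million: no currency enters or leaves circulation → 0.
Asset sale (to non-banks) $548 million: no currency enters or leaves circulation → 0.
Currency withdrawal $764 million: notes leave the central bank → +$764M.
Net: −693 + 0 + 0 + 764 = +$71 million.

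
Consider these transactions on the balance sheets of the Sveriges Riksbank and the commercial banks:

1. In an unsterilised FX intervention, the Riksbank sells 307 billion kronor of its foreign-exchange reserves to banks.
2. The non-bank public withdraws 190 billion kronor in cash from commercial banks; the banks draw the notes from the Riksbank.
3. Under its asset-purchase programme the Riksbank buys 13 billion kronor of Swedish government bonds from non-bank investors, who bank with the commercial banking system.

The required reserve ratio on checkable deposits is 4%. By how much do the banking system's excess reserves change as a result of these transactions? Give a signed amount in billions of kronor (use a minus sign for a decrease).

FX sale 307 billion kronor: reserves −307B, deposits 0.
Currency withdrawal 190 billion kronor: reserves −190B, deposits −190B.
Asset purchase (from non-banks) 13 billion kronor: reserves +13B, deposits +13B.
Totals: Δreserves = −484B, Δdeposits = −177B.
Δrequired reserves = 4% × −177B = −7.08B.
Δexcess reserves = Δreserves − Δrequired = −484B − (−7.08B) = -476.92 billion.

-476.92 billion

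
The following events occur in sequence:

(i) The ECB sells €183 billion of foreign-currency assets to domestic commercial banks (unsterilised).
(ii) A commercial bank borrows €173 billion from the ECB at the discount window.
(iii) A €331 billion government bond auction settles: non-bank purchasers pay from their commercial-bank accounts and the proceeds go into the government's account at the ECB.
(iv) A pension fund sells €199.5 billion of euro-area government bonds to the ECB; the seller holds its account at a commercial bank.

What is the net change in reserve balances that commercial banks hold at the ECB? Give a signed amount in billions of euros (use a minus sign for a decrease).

FX sale €183 billion: the buying banks pay out of their reserve balances → −€183B.
Discount-window loan €173 billion: the loan is credited to the bank's reserve account → +€173B.
Government account inflow €331 billion: funds move from bank reserves into the government account → −€331B.
Asset purchase (from non-banks) €199.5 billion: the ECB pays by crediting reserve accounts → +€199.5B.
Net: −183 + 173 − 331 + 199.5 = -€141.5 billion.

-€141.5 billion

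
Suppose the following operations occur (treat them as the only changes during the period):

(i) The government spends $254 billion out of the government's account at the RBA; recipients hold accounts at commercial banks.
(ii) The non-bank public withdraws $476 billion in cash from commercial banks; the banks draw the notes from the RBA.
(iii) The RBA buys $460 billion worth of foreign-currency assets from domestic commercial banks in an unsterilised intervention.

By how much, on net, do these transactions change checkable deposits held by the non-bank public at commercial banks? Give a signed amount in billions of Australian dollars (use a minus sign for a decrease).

-$222 billion

RBA balance sheet:
  Assets:      Foreign assets +$460B
  Liabilities: Bank reserves +$238B, Currency in circulation +$476B, Government deposits −$254B
Commercial banking system:
  Assets:      Reserves at CB +$238B, Foreign assets −$460B
  Liabilities: Checkable deposits −$222B
So the change in checkable deposits held by the non-bank public at commercial banks is -$222 billion.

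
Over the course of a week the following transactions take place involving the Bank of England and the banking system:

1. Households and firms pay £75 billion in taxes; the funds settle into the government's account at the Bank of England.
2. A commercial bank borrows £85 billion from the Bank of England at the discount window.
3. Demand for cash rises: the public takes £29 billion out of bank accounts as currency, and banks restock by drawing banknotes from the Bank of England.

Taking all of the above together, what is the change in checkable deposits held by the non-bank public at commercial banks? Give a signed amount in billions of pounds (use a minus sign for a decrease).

-£104 billion

Government account inflow £75 billion: non-bank counterparties' bank balances fall → −£75B.
Discount-window loan £85 billion: the counterparty is a bank, so public deposits are unchanged → 0.
Currency withdrawal £29 billion: non-bank counterparties' bank balances fall → −£29B.
Net: −75 + 0 − 29 = -£104 billion.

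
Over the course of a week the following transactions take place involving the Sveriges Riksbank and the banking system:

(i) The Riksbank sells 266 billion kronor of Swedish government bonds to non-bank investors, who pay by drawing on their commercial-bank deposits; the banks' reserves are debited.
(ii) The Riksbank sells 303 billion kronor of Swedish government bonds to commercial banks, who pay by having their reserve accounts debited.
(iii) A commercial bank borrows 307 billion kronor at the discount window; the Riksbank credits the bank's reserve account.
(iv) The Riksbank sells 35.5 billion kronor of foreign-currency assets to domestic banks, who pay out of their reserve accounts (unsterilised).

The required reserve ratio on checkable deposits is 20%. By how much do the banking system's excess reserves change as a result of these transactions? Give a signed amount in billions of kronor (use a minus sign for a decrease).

-244.3 billion

Asset sale (to non-banks) 266 billion kronor: reserves −266B, deposits −266B.
OMO sale (to banks) 303 billion kronor: reserves −303B, deposits 0.
Discount-window loan 307 billion kronor: reserves +307B, deposits 0.
FX sale 35.5 billion kronor: reserves −35.5B, deposits 0.
Totals: Δreserves = −297.5B, Δdeposits = −266B.
Δrequired reserves = 20% × −266B = −53.2B.
Δexcess reserves = Δreserves − Δrequired = −297.5B − (−53.2B) = -244.3 billion.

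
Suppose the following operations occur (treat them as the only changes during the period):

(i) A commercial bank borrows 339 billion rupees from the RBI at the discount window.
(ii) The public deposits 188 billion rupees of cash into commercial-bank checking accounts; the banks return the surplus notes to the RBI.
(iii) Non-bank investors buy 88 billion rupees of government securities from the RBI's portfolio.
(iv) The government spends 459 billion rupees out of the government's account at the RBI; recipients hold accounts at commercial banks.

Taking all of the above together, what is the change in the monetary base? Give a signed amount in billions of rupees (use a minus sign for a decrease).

+710 billion

Discount-window loan 339 billion rupees: RBI balance sheet expands → +339B.
Currency deposit 188 billion rupees: just a shift between currency and reserves — both are base money → 0.
Asset sale (to non-banks) 88 billion rupees: RBI balance sheet contracts → −88B.
Government spending 459 billion rupees: a non-base liability converts back to reserves → +459B.
Net: 339 + 0 − 88 + 459 = +710 billion.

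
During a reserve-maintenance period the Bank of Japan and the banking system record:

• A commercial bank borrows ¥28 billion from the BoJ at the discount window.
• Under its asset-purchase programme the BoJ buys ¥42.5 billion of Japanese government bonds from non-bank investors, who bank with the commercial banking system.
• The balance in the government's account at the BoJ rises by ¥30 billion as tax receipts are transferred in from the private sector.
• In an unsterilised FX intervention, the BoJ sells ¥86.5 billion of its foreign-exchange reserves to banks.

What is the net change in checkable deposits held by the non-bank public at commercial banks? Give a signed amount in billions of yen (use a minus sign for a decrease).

Discount-window loan ¥28 billion: the counterparty is a bank, so public deposits are unchanged → 0.
Asset purchase (from non-banks) ¥42.5 billion: non-bank counterparties' bank balances rise → +¥42.5B.
Government account inflow ¥30 billion: non-bank counterparties' bank balances fall → −¥30B.
FX sale ¥86.5 billion: the counterparty is a bank, so public deposits are unchanged → 0.
Net: 0 + 42.5 − 30 + 0 = +¥12.5 billion.

+¥12.5 billion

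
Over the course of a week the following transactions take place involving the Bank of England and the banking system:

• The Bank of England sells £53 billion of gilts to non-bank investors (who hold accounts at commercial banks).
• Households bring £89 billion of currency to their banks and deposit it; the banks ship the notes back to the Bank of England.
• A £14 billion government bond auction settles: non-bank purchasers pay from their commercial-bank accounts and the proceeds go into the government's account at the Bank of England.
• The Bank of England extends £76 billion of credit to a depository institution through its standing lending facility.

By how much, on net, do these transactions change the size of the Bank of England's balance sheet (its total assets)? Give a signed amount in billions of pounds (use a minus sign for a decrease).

Asset sale (to non-banks) £53 billion: a Bank of England asset is shed → −£53B.
Currency deposit £89 billion: only the composition of liabilities changes → 0.
Government account inflow £14 billion: only the composition of liabilities changes → 0.
Discount-window loan £76 billion: a Bank of England asset is acquired → +£76B.
Net: −53 + 0 + 0 + 76 = +£23 billion.

+£23 billion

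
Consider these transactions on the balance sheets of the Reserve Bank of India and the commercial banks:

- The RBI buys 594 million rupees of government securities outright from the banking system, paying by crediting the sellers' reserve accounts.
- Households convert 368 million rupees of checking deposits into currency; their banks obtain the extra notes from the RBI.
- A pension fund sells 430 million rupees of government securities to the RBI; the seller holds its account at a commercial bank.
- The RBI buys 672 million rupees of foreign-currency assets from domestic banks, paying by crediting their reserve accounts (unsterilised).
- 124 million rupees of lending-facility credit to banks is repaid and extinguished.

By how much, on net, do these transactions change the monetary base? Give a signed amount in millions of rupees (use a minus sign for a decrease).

+1572 million

OMO purchase (from banks) 594 million rupees: RBI balance sheet expands → +594M.
Currency withdrawal 368 million rupees: just a shift between currency and reserves — both are base money → 0.
Asset purchase (from non-banks) 430 million rupees: RBI balance sheet expands → +430M.
FX purchase 672 million rupees: RBI balance sheet expands → +672M.
Discount-window repayment 124 million rupees: RBI balance sheet contracts → −124M.
Net: 594 + 0 + 430 + 672 − 124 = +1572 million.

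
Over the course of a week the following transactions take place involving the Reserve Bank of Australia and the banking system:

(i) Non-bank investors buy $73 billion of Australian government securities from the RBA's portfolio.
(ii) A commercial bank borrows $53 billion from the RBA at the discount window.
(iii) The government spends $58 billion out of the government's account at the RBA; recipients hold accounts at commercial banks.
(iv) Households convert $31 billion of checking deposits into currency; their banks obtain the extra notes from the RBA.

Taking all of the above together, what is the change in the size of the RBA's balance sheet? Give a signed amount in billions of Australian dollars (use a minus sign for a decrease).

-$20 billion

RBA balance sheet:
  Assets:      Securities −$73B, Loans to banks +$53B
  Liabilities: Bank reserves +$7B, Currency in circulation +$31B, Government deposits −$58B
Change in total RBA assets = -$20 billion.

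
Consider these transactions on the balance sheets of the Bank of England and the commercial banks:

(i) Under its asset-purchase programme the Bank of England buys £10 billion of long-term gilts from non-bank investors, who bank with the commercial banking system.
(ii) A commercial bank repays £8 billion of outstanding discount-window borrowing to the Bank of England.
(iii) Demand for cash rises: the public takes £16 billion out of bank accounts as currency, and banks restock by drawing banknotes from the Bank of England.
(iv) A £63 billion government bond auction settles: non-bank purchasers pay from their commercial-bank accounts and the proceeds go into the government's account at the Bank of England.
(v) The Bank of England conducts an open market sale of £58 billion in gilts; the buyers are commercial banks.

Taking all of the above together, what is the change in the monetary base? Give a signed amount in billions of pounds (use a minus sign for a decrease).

-£119 billion

Bank of England balance sheet:
  Assets:      Securities −£48B, Loans to banks −£8B
  Liabilities: Bank reserves −£135B, Currency in circulation +£16B, Government deposits +£63B
Commercial banking system:
  Assets:      Reserves at CB −£135B, Securities +£58B
  Liabilities: Checkable deposits −£69B, Borrowings from CB −£8B
Monetary base = currency + reserves: +£16B + (−£135B) = -£119 billion.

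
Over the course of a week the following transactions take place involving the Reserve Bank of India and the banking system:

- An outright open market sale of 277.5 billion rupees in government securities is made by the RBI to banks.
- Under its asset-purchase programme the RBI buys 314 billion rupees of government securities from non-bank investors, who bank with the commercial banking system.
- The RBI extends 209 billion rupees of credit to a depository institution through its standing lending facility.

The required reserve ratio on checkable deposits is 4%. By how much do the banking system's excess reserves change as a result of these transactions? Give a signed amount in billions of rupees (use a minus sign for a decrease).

+232.94 billion

OMO sale (to banks) 277.5 billion rupees: reserves −277.5B, deposits 0.
Asset purchase (from non-banks) 314 billion rupees: reserves +314B, deposits +314B.
Discount-window loan 209 billion rupees: reserves +209B, deposits 0.
Totals: Δreserves = +245.5B, Δdeposits = +314B.
Δrequired reserves = 4% × +314B = +12.56B.
Δexcess reserves = Δreserves − Δrequired = +245.5B − (+12.56B) = +232.94 billion.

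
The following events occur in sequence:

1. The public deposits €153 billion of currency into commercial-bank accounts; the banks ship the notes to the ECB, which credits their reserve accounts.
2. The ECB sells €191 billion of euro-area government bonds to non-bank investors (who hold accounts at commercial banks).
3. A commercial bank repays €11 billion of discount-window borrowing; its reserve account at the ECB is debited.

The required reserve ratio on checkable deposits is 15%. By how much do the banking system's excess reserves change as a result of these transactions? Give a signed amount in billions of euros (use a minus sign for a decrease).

Currency deposit €153 billion: reserves +€153B, deposits +€153B.
Asset sale (to non-banks) €191 billion: reserves −€191B, deposits −€191B.
Discount-window repayment €11 billion: reserves −€11B, deposits 0.
Totals: Δreserves = −€49B, Δdeposits = −€38B.
Δrequired reserves = 15% × −€38B = −€5.7B.
Δexcess reserves = Δreserves − Δrequired = −€49B − (−€5.7B) = -€43.3 billion.

-€43.3 billion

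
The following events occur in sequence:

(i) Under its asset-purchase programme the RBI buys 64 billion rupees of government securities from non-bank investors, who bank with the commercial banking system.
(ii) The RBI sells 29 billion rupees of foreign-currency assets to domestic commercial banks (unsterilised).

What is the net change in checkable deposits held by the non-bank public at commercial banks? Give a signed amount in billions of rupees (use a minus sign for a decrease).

+64 billion

Asset purchase (from non-banks) 64 billion rupees: non-bank counterparties' bank balances rise → +64B.
FX sale 29 billion rupees: the counterparty is a bank, so public deposits are unchanged → 0.
Net: 64 + 0 = +64 billion.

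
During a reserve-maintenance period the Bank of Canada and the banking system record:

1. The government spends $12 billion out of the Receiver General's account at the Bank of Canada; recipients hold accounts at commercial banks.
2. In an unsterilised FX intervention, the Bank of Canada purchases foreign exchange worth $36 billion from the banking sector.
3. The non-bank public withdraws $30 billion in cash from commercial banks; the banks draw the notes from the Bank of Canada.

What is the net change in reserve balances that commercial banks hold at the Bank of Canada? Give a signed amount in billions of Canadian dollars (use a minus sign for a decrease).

+$18 billion

Government spending $12 billion: government payments flow into bank reserve accounts → +$12B.
FX purchase $36 billion: the Bank of Canada pays by crediting reserve accounts → +$36B.
Currency withdrawal $30 billion: banks swap reserves for currency → −$30B.
Net: 12 + 36 − 30 = +$18 billion.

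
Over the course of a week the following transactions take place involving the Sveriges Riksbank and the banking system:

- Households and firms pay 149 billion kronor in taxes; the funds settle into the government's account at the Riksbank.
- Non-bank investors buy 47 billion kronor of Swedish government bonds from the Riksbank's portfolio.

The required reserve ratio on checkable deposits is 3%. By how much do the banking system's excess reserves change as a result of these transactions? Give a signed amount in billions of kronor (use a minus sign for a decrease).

Government account inflow 149 billion kronor: reserves −149B, deposits −149B.
Asset sale (to non-banks) 47 billion kronor: reserves −47B, deposits −47B.
Totals: Δreserves = −196B, Δdeposits = −196B.
Δrequired reserves = 3% × −196B = −5.88B.
Δexcess reserves = Δreserves − Δrequired = −196B − (−5.88B) = -190.12 billion.

-190.12 billion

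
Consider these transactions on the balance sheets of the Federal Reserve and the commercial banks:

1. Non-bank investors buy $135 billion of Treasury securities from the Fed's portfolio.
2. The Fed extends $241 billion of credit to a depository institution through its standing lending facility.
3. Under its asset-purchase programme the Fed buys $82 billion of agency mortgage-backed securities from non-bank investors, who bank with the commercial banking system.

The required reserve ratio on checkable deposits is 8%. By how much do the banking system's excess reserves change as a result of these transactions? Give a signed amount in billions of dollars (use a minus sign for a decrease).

+$192.24 billion

Asset sale (to non-banks) $135 billion: reserves −$135B, deposits −$135B.
Discount-window loan $241 billion: reserves +$241B, deposits 0.
Asset purchase (from non-banks) $82 billion: reserves +$82B, deposits +$82B.
Totals: Δreserves = +$188B, Δdeposits = −$53B.
Δrequired reserves = 8% × −$53B = −$4.24B.
Δexcess reserves = Δreserves − Δrequired = +$188B − (−$4.24B) = +$192.24 billion.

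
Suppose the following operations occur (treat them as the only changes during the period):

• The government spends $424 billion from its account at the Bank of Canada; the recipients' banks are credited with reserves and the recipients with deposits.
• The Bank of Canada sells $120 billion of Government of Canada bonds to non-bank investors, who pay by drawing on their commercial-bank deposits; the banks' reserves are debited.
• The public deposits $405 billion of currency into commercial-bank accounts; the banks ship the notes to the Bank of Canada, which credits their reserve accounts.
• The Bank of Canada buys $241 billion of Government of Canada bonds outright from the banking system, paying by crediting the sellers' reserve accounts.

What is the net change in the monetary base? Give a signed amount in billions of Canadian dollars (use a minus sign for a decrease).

+$545 billion

Bank of Canada balance sheet:
  Assets:      Securities +$121B
  Liabilities: Bank reserves +$950B, Currency in circulation −$405B, Government deposits −$424B
Monetary base = currency + reserves: −$405B + (+$950B) = +$545 billion.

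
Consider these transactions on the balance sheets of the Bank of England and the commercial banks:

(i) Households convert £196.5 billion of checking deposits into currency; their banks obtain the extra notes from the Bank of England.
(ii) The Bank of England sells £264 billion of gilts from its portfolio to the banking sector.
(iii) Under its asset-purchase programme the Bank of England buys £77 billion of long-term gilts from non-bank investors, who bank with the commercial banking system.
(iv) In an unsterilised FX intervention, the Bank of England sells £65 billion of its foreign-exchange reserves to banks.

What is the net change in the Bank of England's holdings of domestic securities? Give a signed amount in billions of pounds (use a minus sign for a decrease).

Currency withdrawal £196.5 billion: the Bank of England's securities portfolio is untouched → 0.
OMO sale (to banks) £264 billion: securities removed from the Bank of England's portfolio → −£264B.
Asset purchase (from non-banks) £77 billion: securities added to the Bank of England's portfolio → +£77B.
FX sale £65 billion: the Bank of England's securities portfolio is untouched → 0.
Net: 0 − 264 + 77 + 0 = -£187 billion.

-£187 billion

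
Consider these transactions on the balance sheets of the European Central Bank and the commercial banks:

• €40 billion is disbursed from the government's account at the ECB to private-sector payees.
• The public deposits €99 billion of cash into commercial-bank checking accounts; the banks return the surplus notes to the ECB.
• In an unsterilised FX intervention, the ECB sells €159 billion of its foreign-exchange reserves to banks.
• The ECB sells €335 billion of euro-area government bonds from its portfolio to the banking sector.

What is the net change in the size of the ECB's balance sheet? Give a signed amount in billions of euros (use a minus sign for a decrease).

-€494 billion

Government spending €40 billion: only the composition of liabilities changes → 0.
Currency deposit €99 billion: only the composition of liabilities changes → 0.
FX sale €159 billion: an ECB asset is shed → −€159B.
OMO sale (to banks) €335 billion: an ECB asset is shed → −€335B.
Net: 0 + 0 − 159 − 335 = -€494 billion.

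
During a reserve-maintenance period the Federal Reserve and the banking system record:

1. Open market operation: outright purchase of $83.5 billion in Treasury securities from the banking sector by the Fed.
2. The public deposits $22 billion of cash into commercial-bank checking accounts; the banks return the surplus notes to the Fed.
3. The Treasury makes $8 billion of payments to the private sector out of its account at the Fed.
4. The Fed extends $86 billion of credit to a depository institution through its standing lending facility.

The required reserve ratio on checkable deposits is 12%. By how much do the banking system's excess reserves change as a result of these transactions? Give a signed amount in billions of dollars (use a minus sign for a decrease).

+$195.9 billion

OMO purchase (from banks) $83.5 billion: reserves +$83.5B, deposits 0.
Currency deposit $22 billion: reserves +$22B, deposits +$22B.
Government spending $8 billion: reserves +$8B, deposits +$8B.
Discount-window loan $86 billion: reserves +$86B, deposits 0.
Totals: Δreserves = +$199.5B, Δdeposits = +$30B.
Δrequired reserves = 12% × +$30B = +$3.6B.
Δexcess reserves = Δreserves − Δrequired = +$199.5B − (+$3.6B) = +$195.9 billion.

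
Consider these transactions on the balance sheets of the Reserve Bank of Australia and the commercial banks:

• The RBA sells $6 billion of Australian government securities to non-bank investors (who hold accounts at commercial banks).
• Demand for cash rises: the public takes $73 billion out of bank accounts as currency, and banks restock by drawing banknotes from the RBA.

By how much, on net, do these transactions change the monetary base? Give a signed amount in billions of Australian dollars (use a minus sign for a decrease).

-$6 billion

Asset sale (to non-banks) $6 billion: RBA balance sheet contracts → −$6B.
Currency withdrawal $73 billion: just a shift between currency and reserves — both are base money → 0.
Net: −6 + 0 = -$6 billion.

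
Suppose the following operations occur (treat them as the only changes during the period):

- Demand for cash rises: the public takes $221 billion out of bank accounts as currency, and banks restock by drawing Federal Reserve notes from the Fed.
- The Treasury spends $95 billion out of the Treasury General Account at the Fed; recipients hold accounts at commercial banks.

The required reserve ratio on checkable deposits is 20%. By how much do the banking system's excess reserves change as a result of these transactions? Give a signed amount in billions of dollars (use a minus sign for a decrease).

Currency withdrawal $221 billion: reserves −$221B, deposits −$221B.
Government spending $95 billion: reserves +$95B, deposits +$95B.
Totals: Δreserves = −$126B, Δdeposits = −$126B.
Δrequired reserves = 20% × −$126B = −$25.2B.
Δexcess reserves = Δreserves − Δrequired = −$126B − (−$25.2B) = -$100.8 billion.

-$100.8 billion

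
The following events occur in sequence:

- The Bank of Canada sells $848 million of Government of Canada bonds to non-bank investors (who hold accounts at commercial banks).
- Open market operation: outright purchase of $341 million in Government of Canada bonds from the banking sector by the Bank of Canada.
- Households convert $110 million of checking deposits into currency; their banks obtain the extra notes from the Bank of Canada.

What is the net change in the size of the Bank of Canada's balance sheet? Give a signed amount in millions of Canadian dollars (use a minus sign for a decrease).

-$507 million

Asset sale (to non-banks) $848 million: a Bank of Canada asset is shed → −$848M.
OMO purchase (from banks) $341 million: a Bank of Canada asset is acquired → +$341M.
Currency withdrawal $110 million: only the composition of liabilities changes → 0.
Net: −848 + 341 + 0 = -$507 million.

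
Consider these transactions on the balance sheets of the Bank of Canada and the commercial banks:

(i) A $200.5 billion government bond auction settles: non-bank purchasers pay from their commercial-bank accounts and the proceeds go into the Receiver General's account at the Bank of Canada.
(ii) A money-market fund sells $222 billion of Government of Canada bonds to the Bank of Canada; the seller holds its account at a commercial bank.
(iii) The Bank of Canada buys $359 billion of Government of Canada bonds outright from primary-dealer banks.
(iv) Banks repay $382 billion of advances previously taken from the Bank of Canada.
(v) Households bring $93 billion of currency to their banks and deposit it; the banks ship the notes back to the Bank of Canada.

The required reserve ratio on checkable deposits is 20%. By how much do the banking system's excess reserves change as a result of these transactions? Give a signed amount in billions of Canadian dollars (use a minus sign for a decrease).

+$68.6 billion

Government account inflow $200.5 billion: reserves −$200.5B, deposits −$200.5B.
Asset purchase (from non-banks) $222 billion: reserves +$222B, deposits +$222B.
OMO purchase (from banks) $359 billion: reserves +$359B, deposits 0.
Discount-window repayment $382 billion: reserves −$382B, deposits 0.
Currency deposit $93 billion: reserves +$93B, deposits +$93B.
Totals: Δreserves = +$91.5B, Δdeposits = +$114.5B.
Δrequired reserves = 20% × +$114.5B = +$22.9B.
Δexcess reserves = Δreserves − Δrequired = +$91.5B − (+$22.9B) = +$68.6 billion.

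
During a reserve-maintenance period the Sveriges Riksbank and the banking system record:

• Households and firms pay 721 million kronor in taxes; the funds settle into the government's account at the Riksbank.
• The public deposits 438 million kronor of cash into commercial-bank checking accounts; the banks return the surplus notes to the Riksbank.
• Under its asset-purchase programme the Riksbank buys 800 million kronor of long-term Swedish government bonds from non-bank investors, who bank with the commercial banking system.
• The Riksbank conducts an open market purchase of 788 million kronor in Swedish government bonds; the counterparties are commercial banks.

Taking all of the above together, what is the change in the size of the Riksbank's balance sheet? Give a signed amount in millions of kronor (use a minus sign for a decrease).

Government account inflow 721 million kronor: only the composition of liabilities changes → 0.
Currency deposit 438 million kronor: only the composition of liabilities changes → 0.
Asset purchase (from non-banks) 800 million kronor: a Riksbank asset is acquired → +800M.
OMO purchase (from banks) 788 million kronor: a Riksbank asset is acquired → +788M.
Net: 0 + 0 + 800 + 788 = +1588 million.

+1588 million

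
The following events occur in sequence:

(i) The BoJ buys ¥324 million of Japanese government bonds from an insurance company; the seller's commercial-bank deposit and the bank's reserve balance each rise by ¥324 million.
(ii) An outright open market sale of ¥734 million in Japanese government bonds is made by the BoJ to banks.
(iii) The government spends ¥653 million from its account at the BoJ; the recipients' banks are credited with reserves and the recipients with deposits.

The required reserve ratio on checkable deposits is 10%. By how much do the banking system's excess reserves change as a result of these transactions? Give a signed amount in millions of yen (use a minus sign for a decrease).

+¥145.3 million

Asset purchase (from non-banks) ¥324 million: reserves +¥324M, deposits +¥324M.
OMO sale (to banks) ¥734 million: reserves −¥734M, deposits 0.
Government spending ¥653 million: reserves +¥653M, deposits +¥653M.
Totals: Δreserves = +¥243M, Δdeposits = +¥977M.
Δrequired reserves = 10% × +¥977M = +¥97.7M.
Δexcess reserves = Δreserves − Δrequired = +¥243M − (+¥97.7M) = +¥145.3 million.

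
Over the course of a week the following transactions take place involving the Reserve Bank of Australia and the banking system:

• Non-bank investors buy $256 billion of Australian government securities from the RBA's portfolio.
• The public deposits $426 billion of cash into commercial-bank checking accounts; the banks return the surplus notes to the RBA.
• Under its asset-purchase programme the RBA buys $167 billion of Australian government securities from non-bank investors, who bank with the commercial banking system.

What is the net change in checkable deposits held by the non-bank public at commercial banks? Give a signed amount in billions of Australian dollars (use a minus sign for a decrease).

Asset sale (to non-banks) $256 billion: non-bank counterparties' bank balances fall → −$256B.
Currency deposit $426 billion: non-bank counterparties' bank balances rise → +$426B.
Asset purchase (from non-banks) $167 billion: non-bank counterparties' bank balances rise → +$167B.
Net: −256 + 426 + 167 = +$337 billion.

+$337 billion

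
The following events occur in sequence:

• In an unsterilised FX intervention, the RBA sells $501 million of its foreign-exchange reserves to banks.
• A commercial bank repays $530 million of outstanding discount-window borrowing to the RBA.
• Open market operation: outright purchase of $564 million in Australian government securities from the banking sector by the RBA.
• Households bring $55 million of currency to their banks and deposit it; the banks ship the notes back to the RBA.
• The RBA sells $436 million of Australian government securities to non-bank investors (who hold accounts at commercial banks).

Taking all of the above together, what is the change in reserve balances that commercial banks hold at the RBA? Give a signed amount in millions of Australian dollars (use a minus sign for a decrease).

-$848 million

RBA balance sheet:
  Assets:      Securities +$128M, Loans to banks −$530M, Foreign assets −$501M
  Liabilities: Bank reserves −$848M, Currency in circulation −$55M
So the change in reserve balances that commercial banks hold at the RBA is -$848 million.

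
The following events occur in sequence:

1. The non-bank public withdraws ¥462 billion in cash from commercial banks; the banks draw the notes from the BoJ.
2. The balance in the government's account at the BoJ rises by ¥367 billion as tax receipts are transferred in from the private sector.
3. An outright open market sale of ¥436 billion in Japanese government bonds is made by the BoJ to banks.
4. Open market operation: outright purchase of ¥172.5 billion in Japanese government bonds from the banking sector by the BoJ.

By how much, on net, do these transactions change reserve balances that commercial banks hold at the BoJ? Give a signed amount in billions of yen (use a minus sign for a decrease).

-¥1092.5 billion

Currency withdrawal ¥462 billion: banks swap reserves for currency → −¥462B.
Government account inflow ¥367 billion: funds move from bank reserves into the government account → −¥367B.
OMO sale (to banks) ¥436 billion: the buying banks pay out of their reserve balances → −¥436B.
OMO purchase (from banks) ¥172.5 billion: the BoJ pays by crediting reserve accounts → +¥172.5B.
Net: −462 − 367 − 436 + 172.5 = -¥1092.5 billion.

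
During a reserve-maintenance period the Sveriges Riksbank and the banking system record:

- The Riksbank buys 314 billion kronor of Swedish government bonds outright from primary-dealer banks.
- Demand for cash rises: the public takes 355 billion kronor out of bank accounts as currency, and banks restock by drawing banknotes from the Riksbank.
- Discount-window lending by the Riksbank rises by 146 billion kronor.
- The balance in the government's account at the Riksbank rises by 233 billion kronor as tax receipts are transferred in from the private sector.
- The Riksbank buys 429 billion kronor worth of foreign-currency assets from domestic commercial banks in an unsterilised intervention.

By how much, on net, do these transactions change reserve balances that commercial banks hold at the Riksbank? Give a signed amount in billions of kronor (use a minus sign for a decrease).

+301 billion

Riksbank balance sheet:
  Assets:      Securities +314B, Loans to banks +146B, Foreign assets +429B
  Liabilities: Bank reserves +301B, Currency in circulation +355B, Government deposits +233B
So the change in reserve balances that commercial banks hold at the Riksbank is +301 billion.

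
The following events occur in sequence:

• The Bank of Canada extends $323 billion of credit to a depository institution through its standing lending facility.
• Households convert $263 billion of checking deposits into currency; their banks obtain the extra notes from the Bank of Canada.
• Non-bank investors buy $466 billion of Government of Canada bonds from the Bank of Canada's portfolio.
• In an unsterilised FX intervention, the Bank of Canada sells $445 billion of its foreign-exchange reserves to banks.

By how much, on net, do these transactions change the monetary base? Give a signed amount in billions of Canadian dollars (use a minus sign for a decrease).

-$588 billion

Discount-window loan $323 billion: Bank of Canada balance sheet expands → +$323B.
Currency withdrawal $263 billion: just a shift between currency and reserves — both are base money → 0.
Asset sale (to non-banks) $466 billion: Bank of Canada balance sheet contracts → −$466B.
FX sale $445 billion: Bank of Canada balance sheet contracts → −$445B.
Net: 323 + 0 − 466 − 445 = -$588 billion.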